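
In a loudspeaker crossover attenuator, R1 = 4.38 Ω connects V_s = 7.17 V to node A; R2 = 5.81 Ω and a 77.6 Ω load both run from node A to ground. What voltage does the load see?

V_out ≈ 3.96 V

First combine the lower leg with the load: R2 ‖ R_L = 5.405 Ω.
Now apply the divider: V_out = 7.17 × 0.5524 = 3.961 V.
(Unloaded it would be 4.09 V; the load pulls it down.)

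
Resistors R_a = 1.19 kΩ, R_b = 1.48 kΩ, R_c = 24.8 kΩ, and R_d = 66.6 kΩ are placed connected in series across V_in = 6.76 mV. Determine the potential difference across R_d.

V ≈ 4.79 mV

Series total: ΣR = 1.19 + 1.48 + 24.8 + 66.6 = 94.07 kΩ.
V = V_in · R/ΣR = 6.76 × 0.7080 = 4.786 mV.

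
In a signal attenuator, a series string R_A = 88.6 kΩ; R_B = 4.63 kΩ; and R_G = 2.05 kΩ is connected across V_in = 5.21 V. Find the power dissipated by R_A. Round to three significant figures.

ΣR = 95.28 kΩ → I = 5.21/95.28 = 0.05468 mA.
P(R_A) = I²·R_A = (0.05468)² × 88.6 = 0.2649 mW.

P ≈ 0.265 mW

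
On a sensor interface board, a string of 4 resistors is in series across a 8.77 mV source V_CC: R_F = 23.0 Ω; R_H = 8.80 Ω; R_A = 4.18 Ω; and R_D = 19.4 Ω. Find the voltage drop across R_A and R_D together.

V ≈ 3.73 mV

Series total: ΣR = 23.0 + 8.80 + 4.18 + 19.4 = 55.38 Ω.
R_{R_A..R_D} = 4.18 + 19.4 = 23.58 Ω.
By the voltage-divider rule, V = 8.77 × 23.58/55.38 = 3.734 mV.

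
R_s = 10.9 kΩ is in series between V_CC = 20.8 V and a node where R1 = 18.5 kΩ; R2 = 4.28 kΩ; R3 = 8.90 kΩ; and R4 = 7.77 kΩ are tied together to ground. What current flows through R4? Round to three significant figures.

I ≈ 0.396 mA

Equivalent of the parallel group: R_p = 1.891 kΩ.
V_A by voltage divider: V_A = 20.8 × 1.891/(10.9 + 1.891) = 3.075 V.
Branch current I = V_A/R4 = 3.075/7.77 = 0.3958 mA.
(Check via current divider: I_total = 1.626 mA; share G_k/ΣG = 0.2434 → same result.)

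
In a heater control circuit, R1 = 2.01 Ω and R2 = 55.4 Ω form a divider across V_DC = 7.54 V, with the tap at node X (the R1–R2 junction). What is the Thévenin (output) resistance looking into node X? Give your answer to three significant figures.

R_th ≈ 1.94 Ω

Looking into X with the source shorted: R_th = R1·R2/(R1+R2) = 2.010 × 55.4/57.41 = 1.940 Ω.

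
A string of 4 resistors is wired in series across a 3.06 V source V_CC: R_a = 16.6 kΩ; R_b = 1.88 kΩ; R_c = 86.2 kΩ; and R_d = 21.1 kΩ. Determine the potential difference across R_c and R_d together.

V ≈ 2.61 V

Series total: ΣR = 16.6 + 1.88 + 86.2 + 21.1 = 125.8 kΩ.
R_{R_c..R_d} = 86.2 + 21.1 = 107.3 kΩ.
By the voltage-divider rule, V = 3.06 × 107.3/125.8 = 2.610 V.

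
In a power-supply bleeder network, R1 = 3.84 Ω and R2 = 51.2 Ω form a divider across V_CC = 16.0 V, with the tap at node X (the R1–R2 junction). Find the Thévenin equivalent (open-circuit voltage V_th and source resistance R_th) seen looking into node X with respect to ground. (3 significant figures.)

V_th ≈ 14.9 V, R_th ≈ 3.57 Ω

Open-circuit (no load on X): V_th = V_CC · R2/(R1 + R2) = 16.0 × 51.2/(3.840 + 51.2) = 14.88 V.
With V_CC suppressed (replaced by a short), R_th = R1 ‖ R2 = (3.840 × 51.2)/(3.840 + 51.2) = 3.572 Ω.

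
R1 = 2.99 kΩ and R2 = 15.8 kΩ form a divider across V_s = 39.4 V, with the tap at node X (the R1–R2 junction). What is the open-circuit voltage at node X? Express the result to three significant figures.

V_th ≈ 33.1 V

With X open, the divider is unloaded: V_th = 39.4 × 15.8/18.79 = 33.13 V.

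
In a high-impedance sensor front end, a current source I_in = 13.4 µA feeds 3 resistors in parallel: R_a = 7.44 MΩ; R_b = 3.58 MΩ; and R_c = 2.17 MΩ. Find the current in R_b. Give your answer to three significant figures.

I ≈ 4.28 µA

ΣG = 1/7.44 + 1/3.58 + 1/2.17 = 0.8746.
Current divider: I(R_b) = I_in · G_k/ΣG = 13.4 × (0.2793/0.8746) = 13.4 × 0.3194 = 4.280 µA.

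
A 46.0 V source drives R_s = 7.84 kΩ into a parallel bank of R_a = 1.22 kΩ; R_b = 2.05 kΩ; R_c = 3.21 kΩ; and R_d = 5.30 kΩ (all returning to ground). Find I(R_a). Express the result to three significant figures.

Parallel bank: R_p = 1/(1/1.22 + 1/2.05 + 1/3.21 + 1/5.30) = 0.5532 kΩ.
V_A by voltage divider: V_A = 46.0 × 0.5532/(7.84 + 0.5532) = 3.032 V.
Branch current I = V_A/R_a = 3.032/1.22 = 2.485 mA.
(Check via current divider: I_total = 5.481 mA; share G_k/ΣG = 0.4534 → same result.)

I ≈ 2.49 mA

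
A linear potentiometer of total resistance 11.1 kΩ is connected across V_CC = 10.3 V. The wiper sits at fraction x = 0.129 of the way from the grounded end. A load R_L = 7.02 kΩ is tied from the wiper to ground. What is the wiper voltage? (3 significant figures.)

Split the track: R_lower = x·R_p = 1.432 kΩ, R_upper = (1−x)·R_p = 9.668 kΩ.
(x·R_p) ‖ R_L = 1.189 kΩ.
V_out = 10.3 × 1.189/(9.668 + 1.189) = 1.128 V.

V_out ≈ 1.13 V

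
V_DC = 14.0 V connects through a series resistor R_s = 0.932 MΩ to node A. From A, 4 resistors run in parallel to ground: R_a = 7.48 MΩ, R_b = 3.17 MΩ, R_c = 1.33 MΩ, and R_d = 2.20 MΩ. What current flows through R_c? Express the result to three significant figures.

Combine the parallel branches: R_p = (1/7.48 + 1/3.17 + 1/1.33 + 1/2.20)⁻¹ = 0.6040 MΩ.
V_A = 14.0 × 0.6040/1.536 = 5.505 V.
I(R_c) = V_A / R_c = 5.505/1.33 = 4.139 µA.
(Check via current divider: I_total = 9.114 µA; share G_k/ΣG = 0.4542 → same result.)

I ≈ 4.14 µA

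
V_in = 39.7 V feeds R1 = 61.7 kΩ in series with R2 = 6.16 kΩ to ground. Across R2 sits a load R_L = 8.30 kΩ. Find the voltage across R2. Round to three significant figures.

V_out ≈ 2.15 V

First combine the lower leg with the load: R2 ‖ R_L = 3.536 kΩ.
Voltage divider with the loaded lower leg: V_out = 39.7 × 3.536/(61.7 + 3.536) = 39.7 × 0.05420 = 2.152 V.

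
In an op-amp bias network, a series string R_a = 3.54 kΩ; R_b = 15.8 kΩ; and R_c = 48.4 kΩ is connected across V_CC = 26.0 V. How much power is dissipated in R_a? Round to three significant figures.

Series current I = V_CC/ΣR = 26.0/67.74 = 0.3838 mA.
P = I²R = 0.1473 × 3.54 = 0.5215 mW.

P ≈ 0.522 mW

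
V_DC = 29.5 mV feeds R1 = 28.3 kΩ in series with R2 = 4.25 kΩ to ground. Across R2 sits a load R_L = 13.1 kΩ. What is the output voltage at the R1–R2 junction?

The load sits in parallel with R2, giving an effective lower resistance R2' = R2·R_L/(R2+R_L) = 3.209 kΩ.
Then V_out = V_DC · R2'/(R1 + R2') = 29.5 × 3.209/31.51 = 3.004 mV.

V_out ≈ 3.00 mV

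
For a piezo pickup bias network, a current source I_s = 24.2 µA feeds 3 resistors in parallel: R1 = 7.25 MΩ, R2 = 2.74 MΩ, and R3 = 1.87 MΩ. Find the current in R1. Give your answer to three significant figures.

I ≈ 3.22 µA

ΣG = 1/7.25 + 1/2.74 + 1/1.87 = 1.038.
Current divider: I(R1) = I_s · G_k/ΣG = 24.2 × (0.1379/1.038) = 24.2 × 0.1329 = 3.217 µA.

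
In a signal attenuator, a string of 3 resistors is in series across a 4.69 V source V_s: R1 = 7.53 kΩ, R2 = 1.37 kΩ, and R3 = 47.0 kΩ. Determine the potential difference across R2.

ΣR = 7.53 + 1.37 + 47.0 = 55.90 kΩ.
By the voltage-divider rule, V = 4.69 × 1.370/55.90 = 0.1149 V.

V ≈ 0.115 V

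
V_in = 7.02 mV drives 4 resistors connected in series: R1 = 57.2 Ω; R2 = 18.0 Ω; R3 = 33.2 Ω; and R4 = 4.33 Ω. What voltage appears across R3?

V ≈ 2.07 mV

Total series resistance ΣR = 57.2 + 18.0 + 33.2 + 4.33 = 112.7 Ω.
Voltage divider: V = V_in · (33.20 / 112.7) = 7.02 × 0.2945 = 2.067 mV.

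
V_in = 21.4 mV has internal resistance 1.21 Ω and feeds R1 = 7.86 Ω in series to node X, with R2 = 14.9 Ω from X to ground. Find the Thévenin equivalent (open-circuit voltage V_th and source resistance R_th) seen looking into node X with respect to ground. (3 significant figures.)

V_th ≈ 13.3 mV, R_th ≈ 5.64 Ω

R1' = 1.21 + 7.86 = 9.070 Ω (source resistance + R1).
With X open, the divider is unloaded: V_th = 21.4 × 14.9/23.97 = 13.30 mV.
Looking into X with the source shorted: R_th = R1'·R2/(R1'+R2) = 9.070 × 14.9/23.97 = 5.638 Ω.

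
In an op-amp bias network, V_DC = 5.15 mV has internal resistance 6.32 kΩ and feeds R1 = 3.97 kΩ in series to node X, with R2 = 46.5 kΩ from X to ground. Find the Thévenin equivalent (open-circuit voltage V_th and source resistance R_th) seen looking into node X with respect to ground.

V_th ≈ 4.22 mV, R_th ≈ 8.43 kΩ

R1' = 6.32 + 3.97 = 10.29 kΩ (source resistance + R1).
With X open, the divider is unloaded: V_th = 5.15 × 46.5/56.79 = 4.217 mV.
Looking into X with the source shorted: R_th = R1'·R2/(R1'+R2) = 10.29 × 46.5/56.79 = 8.426 kΩ.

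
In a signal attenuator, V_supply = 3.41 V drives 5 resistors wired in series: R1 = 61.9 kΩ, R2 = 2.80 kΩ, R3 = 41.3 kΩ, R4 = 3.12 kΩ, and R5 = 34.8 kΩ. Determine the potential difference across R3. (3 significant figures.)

V ≈ 0.979 V

Series total: ΣR = 61.9 + 2.80 + 41.3 + 3.12 + 34.8 = 143.9 kΩ.
By the voltage-divider rule, V = 3.41 × 41.30/143.9 = 0.9786 V.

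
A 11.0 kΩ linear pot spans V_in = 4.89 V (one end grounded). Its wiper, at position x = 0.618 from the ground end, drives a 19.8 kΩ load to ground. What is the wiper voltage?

V_out ≈ 2.67 V

Lower segment x·R_p = 6.798 kΩ; upper segment (1−x)·R_p = 4.202 kΩ.
R_L loads the lower segment: effective lower R = 5.061 kΩ.
Loaded-divider output: V_out = 4.89 × 0.5463 = 2.672 V.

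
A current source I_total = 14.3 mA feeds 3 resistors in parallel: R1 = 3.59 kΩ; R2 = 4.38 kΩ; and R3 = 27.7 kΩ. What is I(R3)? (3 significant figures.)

ΣG = 1/3.59 + 1/4.38 + 1/27.7 = 0.5430.
By the current-divider rule, I = I_total · G_k/ΣG = 14.3 × 0.06649 = 0.9508 mA.

I ≈ 0.951 mA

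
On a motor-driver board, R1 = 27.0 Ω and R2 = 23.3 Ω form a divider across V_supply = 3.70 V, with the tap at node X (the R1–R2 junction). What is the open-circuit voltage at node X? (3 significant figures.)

V_th ≈ 1.71 V

V_th is the unloaded tap voltage: V_supply · R2/(R1+R2) = 3.70 × 0.4632 = 1.714 V.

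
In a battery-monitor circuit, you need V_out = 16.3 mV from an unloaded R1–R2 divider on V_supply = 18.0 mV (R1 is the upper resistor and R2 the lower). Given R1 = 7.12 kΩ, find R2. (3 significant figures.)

Required fraction k = V_out/V_supply = 0.9056.
R2 = R1 · 0.9056/(1 − 0.9056) = 68.27 kΩ.

R2 ≈ 68.3 kΩ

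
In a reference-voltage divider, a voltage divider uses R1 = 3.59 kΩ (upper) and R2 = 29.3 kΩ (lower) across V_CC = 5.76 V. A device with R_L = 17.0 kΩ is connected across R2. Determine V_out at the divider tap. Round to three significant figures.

First combine the lower leg with the load: R2 ‖ R_L = 10.76 kΩ.
Then V_out = V_CC · R2'/(R1 + R2') = 5.76 × 10.76/14.35 = 4.319 V.

V_out ≈ 4.32 V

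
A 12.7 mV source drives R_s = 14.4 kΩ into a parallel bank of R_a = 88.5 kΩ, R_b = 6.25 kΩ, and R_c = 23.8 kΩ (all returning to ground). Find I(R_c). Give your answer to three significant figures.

I ≈ 0.131 µA

Equivalent of the parallel group: R_p = 4.688 kΩ.
V_A by voltage divider: V_A = 12.7 × 4.688/(14.4 + 4.688) = 3.119 mV.
Branch current I = V_A/R_c = 3.119/23.8 = 0.1311 µA.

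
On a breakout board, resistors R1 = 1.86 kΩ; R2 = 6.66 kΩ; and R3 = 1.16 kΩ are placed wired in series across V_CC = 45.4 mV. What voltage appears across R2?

ΣR = 1.86 + 6.66 + 1.16 = 9.680 kΩ.
Voltage divider: V = V_CC · (6.660 / 9.680) = 45.4 × 0.6880 = 31.24 mV.

V ≈ 31.2 mV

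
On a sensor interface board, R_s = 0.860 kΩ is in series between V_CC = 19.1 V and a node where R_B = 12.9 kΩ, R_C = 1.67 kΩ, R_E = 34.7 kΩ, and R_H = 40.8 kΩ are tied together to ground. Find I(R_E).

Parallel bank: R_p = 1/(1/12.9 + 1/1.67 + 1/34.7 + 1/40.8) = 1.371 kΩ.
V_A = 19.1 × 1.371/2.231 = 11.74 V.
Branch current I = V_A/R_E = 11.74/34.7 = 0.3382 mA.

I ≈ 0.338 mA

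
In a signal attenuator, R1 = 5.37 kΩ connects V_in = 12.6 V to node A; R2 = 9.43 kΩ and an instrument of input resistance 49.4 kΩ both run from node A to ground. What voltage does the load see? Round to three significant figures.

V_out ≈ 7.51 V

The load sits in parallel with R2, giving an effective lower resistance R2' = R2·R_L/(R2+R_L) = 7.918 kΩ.
Then V_out = V_in · R2'/(R1 + R2') = 12.6 × 7.918/13.29 = 7.508 V.
(Unloaded it would be 8.03 V; the load pulls it down.)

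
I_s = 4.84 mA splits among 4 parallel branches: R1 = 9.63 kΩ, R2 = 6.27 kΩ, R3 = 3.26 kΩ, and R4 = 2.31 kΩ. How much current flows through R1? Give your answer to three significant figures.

I ≈ 0.501 mA

Conductances: ΣG = 1/9.63 + 1/6.27 + 1/3.26 + 1/2.31 = 1.003 (1/kΩ).
By the current-divider rule, I = I_s · G_k/ΣG = 4.84 × 0.1035 = 0.5011 mA.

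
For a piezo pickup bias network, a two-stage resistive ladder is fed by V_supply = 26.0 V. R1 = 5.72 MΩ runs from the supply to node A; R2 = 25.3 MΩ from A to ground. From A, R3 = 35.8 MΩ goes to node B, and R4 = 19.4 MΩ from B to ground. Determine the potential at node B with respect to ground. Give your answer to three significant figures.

Looking into the second stage from A: R3 + R4 = 55.20 MΩ appears in parallel with R2.
Effective lower resistance at A: R2 ‖ 55.20 = 17.35 MΩ.
First divider: V_A = V_supply · 17.35/(5.72 + 17.35) = 19.55 V.
Then the unloaded second divider: V_B = V_A × R4/(R3+R4) = 19.55 × 0.3514 = 6.872 V.

V_B ≈ 6.87 V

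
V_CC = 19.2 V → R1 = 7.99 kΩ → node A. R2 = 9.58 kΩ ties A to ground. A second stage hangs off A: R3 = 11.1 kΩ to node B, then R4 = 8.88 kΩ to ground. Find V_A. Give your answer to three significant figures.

V_A ≈ 8.59 V

Looking into the second stage from A: R3 + R4 = 19.98 kΩ appears in parallel with R2.
Effective lower resistance at A: R2 ‖ 19.98 = 6.475 kΩ.
First divider: V_A = V_CC · 6.475/(7.99 + 6.475) = 8.595 V.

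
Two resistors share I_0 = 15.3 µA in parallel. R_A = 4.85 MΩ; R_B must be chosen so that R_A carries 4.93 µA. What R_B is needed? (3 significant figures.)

R_B ≈ 2.31 MΩ

Two-branch current divider: I_A = I_0 · R_B/(R_A + R_B).
With f = 0.3222, R_B = R_A · f/(1−f) = 4.85 × 0.4754 = 2.306 MΩ.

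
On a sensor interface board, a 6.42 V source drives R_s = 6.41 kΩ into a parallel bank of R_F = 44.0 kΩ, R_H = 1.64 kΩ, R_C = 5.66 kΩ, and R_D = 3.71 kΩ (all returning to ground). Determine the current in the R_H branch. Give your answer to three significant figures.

I ≈ 0.495 mA

Combine the parallel branches: R_p = (1/44.0 + 1/1.64 + 1/5.66 + 1/3.71)⁻¹ = 0.9270 kΩ.
Node voltage V_A = V_DC · R_p/(R_s + R_p) = 6.42 × 0.1264 = 0.8112 V.
Branch current I = V_A/R_H = 0.8112/1.64 = 0.4946 mA.
(Equivalently: I_total = 0.8750 mA, then current-divider fraction G_k/ΣG = 0.5653.)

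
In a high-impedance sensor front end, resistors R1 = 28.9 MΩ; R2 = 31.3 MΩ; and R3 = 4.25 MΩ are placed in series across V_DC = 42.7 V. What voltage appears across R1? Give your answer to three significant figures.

ΣR = 28.9 + 31.3 + 4.25 = 64.45 MΩ.
Voltage divider: V = V_DC · (28.90 / 64.45) = 42.7 × 0.4484 = 19.15 V.

V ≈ 19.1 V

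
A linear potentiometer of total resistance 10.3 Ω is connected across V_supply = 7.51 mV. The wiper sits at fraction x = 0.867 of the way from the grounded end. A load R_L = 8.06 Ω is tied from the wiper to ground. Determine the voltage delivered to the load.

V_out ≈ 5.67 mV

Split the track: R_lower = x·R_p = 8.930 Ω, R_upper = (1−x)·R_p = 1.370 Ω.
Lower segment in parallel with the load: 8.930 ‖ 8.06 = 4.236 Ω.
V_out = 7.51 × 4.236/(1.370 + 4.236) = 5.675 mV.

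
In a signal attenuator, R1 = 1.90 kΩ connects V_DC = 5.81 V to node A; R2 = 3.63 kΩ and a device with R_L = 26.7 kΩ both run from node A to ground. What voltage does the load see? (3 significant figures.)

V_out ≈ 3.64 V

R2 ‖ R_L = (3.63 × 26.7)/(3.63 + 26.7) = 3.196 kΩ.
Voltage divider with the loaded lower leg: V_out = 5.81 × 3.196/(1.90 + 3.196) = 5.81 × 0.6271 = 3.644 V.
(Unloaded it would be 3.81 V; the load pulls it down.)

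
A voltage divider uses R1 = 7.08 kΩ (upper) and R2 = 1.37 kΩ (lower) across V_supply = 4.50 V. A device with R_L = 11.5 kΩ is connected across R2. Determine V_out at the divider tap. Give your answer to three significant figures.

R2 ‖ R_L = (1.37 × 11.5)/(1.37 + 11.5) = 1.224 kΩ.
Voltage divider with the loaded lower leg: V_out = 4.50 × 1.224/(7.08 + 1.224) = 4.50 × 0.1474 = 0.6634 V.

V_out ≈ 0.663 V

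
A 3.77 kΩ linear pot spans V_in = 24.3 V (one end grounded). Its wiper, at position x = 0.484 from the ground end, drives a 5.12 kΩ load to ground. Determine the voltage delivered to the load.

V_out ≈ 9.93 V

The pot divides into 1.945 kΩ above the wiper and 1.825 kΩ below.
(x·R_p) ‖ R_L = 1.345 kΩ.
V_out = 24.3 × 1.345/(1.945 + 1.345) = 9.934 V.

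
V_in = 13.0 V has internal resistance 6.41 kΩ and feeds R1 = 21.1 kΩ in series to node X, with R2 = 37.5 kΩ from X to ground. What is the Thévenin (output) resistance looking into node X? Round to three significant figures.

R1' = 6.41 + 21.1 = 27.51 kΩ (source resistance + R1).
Zeroing V_in shorts the top of R1' to ground, so R_th = R1' ‖ R2 = 15.87 kΩ.

R_th ≈ 15.9 kΩ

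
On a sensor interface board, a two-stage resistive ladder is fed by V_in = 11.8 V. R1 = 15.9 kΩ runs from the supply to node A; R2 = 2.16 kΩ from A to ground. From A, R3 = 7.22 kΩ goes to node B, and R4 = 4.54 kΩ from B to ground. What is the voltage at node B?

V_B ≈ 0.469 V

Looking into the second stage from A: R3 + R4 = 11.76 kΩ appears in parallel with R2.
R2 ‖ (R3+R4) = 1.825 kΩ.
V_A = 11.8 × 1.825/(15.9 + 1.825) = 1.215 V.
Then the unloaded second divider: V_B = V_A × R4/(R3+R4) = 1.215 × 0.3861 = 0.4690 V.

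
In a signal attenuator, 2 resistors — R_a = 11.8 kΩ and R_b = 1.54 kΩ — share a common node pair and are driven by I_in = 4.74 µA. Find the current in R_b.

I ≈ 4.19 µA

For two parallel branches, I_k = I_in · (other R)/(sum of R).
I(R_b) = 4.74 × 11.8/(11.8 + 1.54) = 4.74 × 0.8846 = 4.193 µA.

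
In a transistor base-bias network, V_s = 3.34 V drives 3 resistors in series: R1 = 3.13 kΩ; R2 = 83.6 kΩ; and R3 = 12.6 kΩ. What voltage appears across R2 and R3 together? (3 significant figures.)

Series total: ΣR = 3.13 + 83.6 + 12.6 = 99.33 kΩ.
R_{R2..R3} = 83.6 + 12.6 = 96.20 kΩ.
Voltage divider: V = V_s · (96.20 / 99.33) = 3.34 × 0.9685 = 3.235 V.

V ≈ 3.23 V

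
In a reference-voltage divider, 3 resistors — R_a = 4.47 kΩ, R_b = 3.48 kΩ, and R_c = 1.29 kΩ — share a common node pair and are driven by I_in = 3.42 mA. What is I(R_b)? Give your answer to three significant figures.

I ≈ 0.764 mA

Conductances: ΣG = 1/4.47 + 1/3.48 + 1/1.29 = 1.286 (1/kΩ).
By the current-divider rule, I = I_in · G_k/ΣG = 3.42 × 0.2234 = 0.7640 mA.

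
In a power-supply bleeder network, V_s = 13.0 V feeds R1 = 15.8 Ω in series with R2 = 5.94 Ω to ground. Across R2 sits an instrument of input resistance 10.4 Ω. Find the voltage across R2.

V_out ≈ 2.51 V

First combine the lower leg with the load: R2 ‖ R_L = 3.781 Ω.
Now apply the divider: V_out = 13.0 × 0.1931 = 2.510 V.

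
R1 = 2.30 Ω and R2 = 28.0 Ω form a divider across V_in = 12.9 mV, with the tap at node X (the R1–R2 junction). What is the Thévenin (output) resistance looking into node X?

Looking into X with the source shorted: R_th = R1·R2/(R1+R2) = 2.300 × 28.0/30.30 = 2.125 Ω.

R_th ≈ 2.13 Ω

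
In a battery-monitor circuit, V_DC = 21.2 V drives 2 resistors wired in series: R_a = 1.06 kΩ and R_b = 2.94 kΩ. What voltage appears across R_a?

ΣR = 1.06 + 2.94 = 4.000 kΩ.
V = V_DC · R/ΣR = 21.2 × 0.2650 = 5.618 V.

V ≈ 5.62 V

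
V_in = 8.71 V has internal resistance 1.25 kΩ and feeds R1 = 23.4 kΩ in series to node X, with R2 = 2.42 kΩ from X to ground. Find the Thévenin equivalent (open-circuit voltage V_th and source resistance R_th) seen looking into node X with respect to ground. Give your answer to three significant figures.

R1' = 1.25 + 23.4 = 24.65 kΩ (source resistance + R1).
V_th is the unloaded tap voltage: V_in · R2/(R1'+R2) = 8.71 × 0.08940 = 0.7787 V.
Zeroing V_in shorts the top of R1' to ground, so R_th = R1' ‖ R2 = 2.204 kΩ.

V_th ≈ 0.779 V, R_th ≈ 2.20 kΩ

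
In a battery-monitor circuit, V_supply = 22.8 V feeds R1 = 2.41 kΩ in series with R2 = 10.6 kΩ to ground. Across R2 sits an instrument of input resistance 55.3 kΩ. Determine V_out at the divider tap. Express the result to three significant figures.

R2 ‖ R_L = (10.6 × 55.3)/(10.6 + 55.3) = 8.895 kΩ.
Now apply the divider: V_out = 22.8 × 0.7868 = 17.94 V.

V_out ≈ 17.9 V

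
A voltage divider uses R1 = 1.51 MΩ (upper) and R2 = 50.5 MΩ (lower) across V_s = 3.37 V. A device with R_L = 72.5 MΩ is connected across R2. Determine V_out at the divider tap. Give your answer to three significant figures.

R2 ‖ R_L = (50.5 × 72.5)/(50.5 + 72.5) = 29.77 MΩ.
Voltage divider with the loaded lower leg: V_out = 3.37 × 29.77/(1.51 + 29.77) = 3.37 × 0.9517 = 3.207 V.
(Unloaded it would be 3.27 V; the load pulls it down.)

V_out ≈ 3.21 V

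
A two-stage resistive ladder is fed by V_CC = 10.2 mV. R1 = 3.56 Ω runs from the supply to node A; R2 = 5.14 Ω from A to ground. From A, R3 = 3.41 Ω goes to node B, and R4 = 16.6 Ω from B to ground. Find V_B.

V_B ≈ 4.52 mV

Node A sees R2 in parallel with the series input of stage 2, R3 + R4 = 20.01 Ω.
Effective lower resistance at A: R2 ‖ 20.01 = 4.090 Ω.
So V_A = 10.2 × 0.5346 = 5.453 mV.
V_B = V_A × 0.8296 = 4.524 mV.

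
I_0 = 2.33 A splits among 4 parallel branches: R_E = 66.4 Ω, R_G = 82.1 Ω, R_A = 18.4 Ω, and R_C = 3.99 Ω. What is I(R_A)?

I ≈ 0.381 A

Total conductance ΣG = 1/66.4 + 1/82.1 + 1/18.4 + 1/3.99 = 0.3322 (units of 1/Ω).
Current divider: I(R_A) = I_0 · G_k/ΣG = 2.33 × (0.05435/0.3322) = 2.33 × 0.1636 = 0.3812 A.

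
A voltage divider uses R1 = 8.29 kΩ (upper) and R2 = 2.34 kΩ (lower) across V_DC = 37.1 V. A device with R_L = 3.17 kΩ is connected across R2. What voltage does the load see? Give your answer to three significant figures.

R2 ‖ R_L = (2.34 × 3.17)/(2.34 + 3.17) = 1.346 kΩ.
Then V_out = V_DC · R2'/(R1 + R2') = 37.1 × 1.346/9.636 = 5.183 V.
(Unloaded it would be 8.17 V; the load pulls it down.)

V_out ≈ 5.18 V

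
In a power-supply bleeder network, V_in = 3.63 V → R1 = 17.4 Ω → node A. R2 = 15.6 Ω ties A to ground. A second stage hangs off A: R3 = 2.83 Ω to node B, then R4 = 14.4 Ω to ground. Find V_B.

Looking into the second stage from A: R3 + R4 = 17.23 Ω appears in parallel with R2.
Effective lower resistance at A: R2 ‖ 17.23 = 8.187 Ω.
V_A = 3.63 × 8.187/(17.4 + 8.187) = 1.162 V.
V_B = V_A × 0.8358 = 0.9707 V.

V_B ≈ 0.971 V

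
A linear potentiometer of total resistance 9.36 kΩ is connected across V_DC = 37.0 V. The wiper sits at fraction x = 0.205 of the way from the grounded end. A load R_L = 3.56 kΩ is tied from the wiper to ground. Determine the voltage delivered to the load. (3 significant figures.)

Split the track: R_lower = x·R_p = 1.919 kΩ, R_upper = (1−x)·R_p = 7.441 kΩ.
(x·R_p) ‖ R_L = 1.247 kΩ.
V_out = 37.0 × 1.247/(7.441 + 1.247) = 5.310 V.
(Unloaded: V_out = x·V_DC = 7.58 V.)

V_out ≈ 5.31 V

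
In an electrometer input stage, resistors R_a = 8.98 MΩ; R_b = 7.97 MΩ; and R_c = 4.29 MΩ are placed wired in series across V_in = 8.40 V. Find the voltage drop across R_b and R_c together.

V ≈ 4.85 V

ΣR = 8.98 + 7.97 + 4.29 = 21.24 MΩ.
R_{R_b..R_c} = 7.97 + 4.29 = 12.26 MΩ.
By the voltage-divider rule, V = 8.40 × 12.26/21.24 = 4.849 V.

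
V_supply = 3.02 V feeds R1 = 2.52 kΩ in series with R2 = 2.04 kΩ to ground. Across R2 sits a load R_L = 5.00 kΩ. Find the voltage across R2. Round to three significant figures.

First combine the lower leg with the load: R2 ‖ R_L = 1.449 kΩ.
Voltage divider with the loaded lower leg: V_out = 3.02 × 1.449/(2.52 + 1.449) = 3.02 × 0.3651 = 1.102 V.
(Unloaded it would be 1.35 V; the load pulls it down.)

V_out ≈ 1.10 V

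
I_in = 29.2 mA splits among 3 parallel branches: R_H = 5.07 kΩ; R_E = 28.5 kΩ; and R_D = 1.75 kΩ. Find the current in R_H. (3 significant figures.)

I ≈ 7.17 mA

ΣG = 1/5.07 + 1/28.5 + 1/1.75 = 0.8038.
Current divider: I(R_H) = I_in · G_k/ΣG = 29.2 × (0.1972/0.8038) = 29.2 × 0.2454 = 7.166 mA.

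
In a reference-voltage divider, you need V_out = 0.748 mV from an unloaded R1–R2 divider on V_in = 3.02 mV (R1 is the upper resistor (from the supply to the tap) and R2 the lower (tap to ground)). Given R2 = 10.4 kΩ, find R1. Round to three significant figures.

R1 ≈ 31.6 kΩ

The divider ratio is R2/(R1+R2) = 0.748/3.02 = 0.2477.
Rearranging, R1 = R2·(1−k)/k = 10.4 × 3.037 = 31.59 kΩ.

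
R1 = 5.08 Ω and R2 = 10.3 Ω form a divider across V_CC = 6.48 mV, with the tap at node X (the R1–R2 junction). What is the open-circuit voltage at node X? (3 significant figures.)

V_th ≈ 4.34 mV

With X open, the divider is unloaded: V_th = 6.48 × 10.3/15.38 = 4.340 mV.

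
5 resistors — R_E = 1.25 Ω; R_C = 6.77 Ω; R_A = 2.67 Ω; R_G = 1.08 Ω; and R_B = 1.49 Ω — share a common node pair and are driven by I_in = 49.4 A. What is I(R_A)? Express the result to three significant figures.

Conductances: ΣG = 1/1.25 + 1/6.77 + 1/2.67 + 1/1.08 + 1/1.49 = 2.919 (1/Ω).
Current divider: I(R_A) = I_in · G_k/ΣG = 49.4 × (0.3745/2.919) = 49.4 × 0.1283 = 6.338 A.

I ≈ 6.34 A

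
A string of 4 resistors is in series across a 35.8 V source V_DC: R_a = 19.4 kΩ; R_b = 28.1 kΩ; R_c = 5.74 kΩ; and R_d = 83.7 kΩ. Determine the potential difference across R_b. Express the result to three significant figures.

V ≈ 7.35 V

ΣR = 19.4 + 28.1 + 5.74 + 83.7 = 136.9 kΩ.
By the voltage-divider rule, V = 35.8 × 28.10/136.9 = 7.346 V.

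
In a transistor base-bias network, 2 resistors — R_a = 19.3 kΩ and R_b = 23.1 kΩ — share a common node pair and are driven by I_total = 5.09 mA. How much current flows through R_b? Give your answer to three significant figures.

I ≈ 2.32 mA

Two-branch current divider: I_k = I_total · R_other/(R_1 + R_2).
I(R_b) = 5.09 × 19.3/(19.3 + 23.1) = 5.09 × 0.4552 = 2.317 mA.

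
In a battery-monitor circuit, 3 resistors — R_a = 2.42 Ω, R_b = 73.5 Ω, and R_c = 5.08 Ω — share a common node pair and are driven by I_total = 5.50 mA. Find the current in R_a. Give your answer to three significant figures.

I ≈ 3.64 mA

Conductances: ΣG = 1/2.42 + 1/73.5 + 1/5.08 = 0.6237 (1/Ω).
Current divider: I(R_a) = I_total · G_k/ΣG = 5.50 × (0.4132/0.6237) = 5.50 × 0.6626 = 3.644 mA.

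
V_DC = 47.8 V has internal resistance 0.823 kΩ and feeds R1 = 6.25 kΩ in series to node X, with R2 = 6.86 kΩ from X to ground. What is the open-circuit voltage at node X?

V_th ≈ 23.5 V

R1' = 0.823 + 6.25 = 7.073 kΩ (source resistance + R1).
Open-circuit (no load on X): V_th = V_DC · R2/(R1' + R2) = 47.8 × 6.86/(7.073 + 6.86) = 23.53 V.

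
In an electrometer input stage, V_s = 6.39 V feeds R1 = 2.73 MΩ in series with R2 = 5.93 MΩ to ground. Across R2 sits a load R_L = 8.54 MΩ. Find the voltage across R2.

First combine the lower leg with the load: R2 ‖ R_L = 3.500 MΩ.
Voltage divider with the loaded lower leg: V_out = 6.39 × 3.500/(2.73 + 3.500) = 6.39 × 0.5618 = 3.590 V.

V_out ≈ 3.59 V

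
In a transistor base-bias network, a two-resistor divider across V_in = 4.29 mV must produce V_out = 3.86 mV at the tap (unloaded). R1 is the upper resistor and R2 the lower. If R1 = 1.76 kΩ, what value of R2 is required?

R2 ≈ 15.8 kΩ

Required fraction k = V_out/V_in = 0.8998.
R2 = R1 · 0.8998/(1 − 0.8998) = 15.80 kΩ.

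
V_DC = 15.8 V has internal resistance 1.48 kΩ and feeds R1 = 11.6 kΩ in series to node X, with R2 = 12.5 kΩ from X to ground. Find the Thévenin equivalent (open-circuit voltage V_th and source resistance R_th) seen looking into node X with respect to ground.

V_th ≈ 7.72 V, R_th ≈ 6.39 kΩ

R1' = 1.48 + 11.6 = 13.08 kΩ (source resistance + R1).
V_th is the unloaded tap voltage: V_DC · R2/(R1'+R2) = 15.8 × 0.4887 = 7.721 V.
Looking into X with the source shorted: R_th = R1'·R2/(R1'+R2) = 13.08 × 12.5/25.58 = 6.392 kΩ.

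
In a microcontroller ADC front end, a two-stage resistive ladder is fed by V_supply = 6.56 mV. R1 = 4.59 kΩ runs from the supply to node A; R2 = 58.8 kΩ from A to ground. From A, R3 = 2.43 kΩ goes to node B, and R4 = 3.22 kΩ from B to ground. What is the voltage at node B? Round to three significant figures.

V_B ≈ 1.98 mV

The second stage (R3 + R4 = 5.650 kΩ) loads node A in parallel with R2.
Effective lower resistance at A: R2 ‖ 5.650 = 5.155 kΩ.
First divider: V_A = V_supply · 5.155/(4.59 + 5.155) = 3.470 mV.
Then the unloaded second divider: V_B = V_A × R4/(R3+R4) = 3.470 × 0.5699 = 1.978 mV.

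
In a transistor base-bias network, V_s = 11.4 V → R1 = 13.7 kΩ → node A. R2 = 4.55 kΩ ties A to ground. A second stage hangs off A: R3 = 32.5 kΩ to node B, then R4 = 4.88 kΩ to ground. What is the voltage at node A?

V_A ≈ 2.60 V

The second stage (R3 + R4 = 37.38 kΩ) loads node A in parallel with R2.
Effective lower resistance at A: R2 ‖ 37.38 = 4.056 kΩ.
V_A = 11.4 × 4.056/(13.7 + 4.056) = 2.604 V.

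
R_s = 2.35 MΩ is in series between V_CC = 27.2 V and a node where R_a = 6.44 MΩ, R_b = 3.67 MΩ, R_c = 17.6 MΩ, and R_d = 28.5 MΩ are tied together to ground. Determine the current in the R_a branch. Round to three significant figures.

I ≈ 1.90 µA

Equivalent of the parallel group: R_p = 1.924 MΩ.
V_A = 27.2 × 1.924/4.274 = 12.25 V.
I(R_a) = V_A / R_a = 12.25/6.44 = 1.901 µA.
(Equivalently: I_total = 6.364 µA, then current-divider fraction G_k/ΣG = 0.2988.)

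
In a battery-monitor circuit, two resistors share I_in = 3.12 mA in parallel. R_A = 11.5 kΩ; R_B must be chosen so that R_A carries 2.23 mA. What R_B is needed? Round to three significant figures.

The fraction through R_A equals R_B/(R_A+R_B).
2.23/3.12 = R_B/(R_A + R_B) → R_B = R_A · (0.7147)/(1 − 0.7147) = 11.5 × 2.506 = 28.81 kΩ.

R_B ≈ 28.8 kΩ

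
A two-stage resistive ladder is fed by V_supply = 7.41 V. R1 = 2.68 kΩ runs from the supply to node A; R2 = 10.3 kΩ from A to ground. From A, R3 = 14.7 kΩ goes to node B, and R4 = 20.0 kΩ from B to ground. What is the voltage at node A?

V_A ≈ 5.54 V

Looking into the second stage from A: R3 + R4 = 34.70 kΩ appears in parallel with R2.
R2 ‖ (R3+R4) = 7.942 kΩ.
V_A = 7.41 × 7.942/(2.68 + 7.942) = 5.540 V.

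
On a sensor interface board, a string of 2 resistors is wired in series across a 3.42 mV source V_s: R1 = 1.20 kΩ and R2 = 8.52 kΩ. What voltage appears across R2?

Total series resistance ΣR = 1.20 + 8.52 = 9.720 kΩ.
Voltage divider: V = V_s · (8.520 / 9.720) = 3.42 × 0.8765 = 2.998 mV.

V ≈ 3.00 mV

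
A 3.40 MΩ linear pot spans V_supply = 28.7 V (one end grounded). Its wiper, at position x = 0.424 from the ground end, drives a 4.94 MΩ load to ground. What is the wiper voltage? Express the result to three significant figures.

V_out ≈ 10.4 V

The pot divides into 1.958 MΩ above the wiper and 1.442 MΩ below.
(x·R_p) ‖ R_L = 1.116 MΩ.
Then V_out = V_supply · 1.116/(1.958 + 1.116) = 10.42 V.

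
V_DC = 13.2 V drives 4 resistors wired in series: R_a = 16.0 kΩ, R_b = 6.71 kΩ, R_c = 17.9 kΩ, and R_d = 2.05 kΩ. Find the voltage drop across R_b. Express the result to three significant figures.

V ≈ 2.08 V

Total series resistance ΣR = 16.0 + 6.71 + 17.9 + 2.05 = 42.66 kΩ.
V = V_DC · R/ΣR = 13.2 × 0.1573 = 2.076 V.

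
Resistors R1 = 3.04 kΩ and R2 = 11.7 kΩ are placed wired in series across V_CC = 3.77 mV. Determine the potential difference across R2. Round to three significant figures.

Series total: ΣR = 3.04 + 11.7 = 14.74 kΩ.
V = V_CC · R/ΣR = 3.77 × 0.7938 = 2.992 mV.

V ≈ 2.99 mV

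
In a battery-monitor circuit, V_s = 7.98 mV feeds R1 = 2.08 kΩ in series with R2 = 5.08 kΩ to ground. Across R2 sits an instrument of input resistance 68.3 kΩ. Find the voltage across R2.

V_out ≈ 5.54 mV

The load sits in parallel with R2, giving an effective lower resistance R2' = R2·R_L/(R2+R_L) = 4.728 kΩ.
Then V_out = V_s · R2'/(R1 + R2') = 7.98 × 4.728/6.808 = 5.542 mV.
(Unloaded it would be 5.66 mV; the load pulls it down.)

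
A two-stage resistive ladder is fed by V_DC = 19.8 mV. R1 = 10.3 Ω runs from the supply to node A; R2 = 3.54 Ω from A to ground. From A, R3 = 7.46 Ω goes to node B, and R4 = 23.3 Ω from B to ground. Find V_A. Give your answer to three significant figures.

V_A ≈ 4.66 mV

Looking into the second stage from A: R3 + R4 = 30.76 Ω appears in parallel with R2.
Effective lower resistance at A: R2 ‖ 30.76 = 3.175 Ω.
So V_A = 19.8 × 0.2356 = 4.665 mV.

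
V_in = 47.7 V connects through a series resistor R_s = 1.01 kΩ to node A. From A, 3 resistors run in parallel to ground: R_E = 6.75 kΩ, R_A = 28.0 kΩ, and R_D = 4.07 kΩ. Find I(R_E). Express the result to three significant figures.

I ≈ 4.93 mA

Parallel bank: R_p = 1/(1/6.75 + 1/28.0 + 1/4.07) = 2.328 kΩ.
V_A by voltage divider: V_A = 47.7 × 2.328/(1.01 + 2.328) = 33.27 V.
I(R_E) = V_A / R_E = 33.27/6.75 = 4.928 mA.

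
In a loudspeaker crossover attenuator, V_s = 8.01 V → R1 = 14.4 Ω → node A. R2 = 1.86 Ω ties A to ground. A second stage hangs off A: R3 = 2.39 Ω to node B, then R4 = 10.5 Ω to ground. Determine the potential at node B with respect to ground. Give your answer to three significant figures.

V_B ≈ 0.662 V

The second stage (R3 + R4 = 12.89 Ω) loads node A in parallel with R2.
Effective lower resistance at A: R2 ‖ 12.89 = 1.625 Ω.
So V_A = 8.01 × 0.1014 = 0.8124 V.
Then the unloaded second divider: V_B = V_A × R4/(R3+R4) = 0.8124 × 0.8146 = 0.6618 V.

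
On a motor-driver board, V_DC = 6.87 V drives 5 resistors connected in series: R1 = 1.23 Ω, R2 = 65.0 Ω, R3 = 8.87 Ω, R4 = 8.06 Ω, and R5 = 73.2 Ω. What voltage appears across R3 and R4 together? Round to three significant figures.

ΣR = 1.23 + 65.0 + 8.87 + 8.06 + 73.2 = 156.4 Ω.
R_{R3..R4} = 8.87 + 8.06 = 16.93 Ω.
Voltage divider: V = V_DC · (16.93 / 156.4) = 6.87 × 0.1083 = 0.7439 V.

V ≈ 0.744 V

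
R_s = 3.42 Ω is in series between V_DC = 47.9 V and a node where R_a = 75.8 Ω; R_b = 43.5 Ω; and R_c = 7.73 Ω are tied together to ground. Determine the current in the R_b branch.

I ≈ 0.703 A

Parallel bank: R_p = 1/(1/75.8 + 1/43.5 + 1/7.73) = 6.041 Ω.
V_A by voltage divider: V_A = 47.9 × 6.041/(3.42 + 6.041) = 30.58 V.
Branch current I = V_A/R_b = 30.58/43.5 = 0.7031 A.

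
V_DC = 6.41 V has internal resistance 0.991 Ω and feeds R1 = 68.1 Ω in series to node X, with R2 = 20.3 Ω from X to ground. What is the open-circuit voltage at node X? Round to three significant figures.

R1' = 0.991 + 68.1 = 69.09 Ω (source resistance + R1).
Open-circuit (no load on X): V_th = V_DC · R2/(R1' + R2) = 6.41 × 20.3/(69.09 + 20.3) = 1.456 V.

V_th ≈ 1.46 V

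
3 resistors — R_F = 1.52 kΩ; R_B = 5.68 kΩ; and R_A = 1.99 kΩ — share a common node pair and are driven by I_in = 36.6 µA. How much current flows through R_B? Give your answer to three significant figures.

I ≈ 4.82 µA

Total conductance ΣG = 1/1.52 + 1/5.68 + 1/1.99 = 1.336 (units of 1/kΩ).
Current divider: I(R_B) = I_in · G_k/ΣG = 36.6 × (0.1761/1.336) = 36.6 × 0.1317 = 4.821 µA.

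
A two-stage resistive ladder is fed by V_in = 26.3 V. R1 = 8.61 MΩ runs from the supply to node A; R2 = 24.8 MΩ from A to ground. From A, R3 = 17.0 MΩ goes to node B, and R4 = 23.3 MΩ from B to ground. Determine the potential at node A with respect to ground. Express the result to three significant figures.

Node A sees R2 in parallel with the series input of stage 2, R3 + R4 = 40.30 MΩ.
R2 ‖ (R3+R4) = 15.35 MΩ.
So V_A = 26.3 × 0.6407 = 16.85 V.

V_A ≈ 16.9 V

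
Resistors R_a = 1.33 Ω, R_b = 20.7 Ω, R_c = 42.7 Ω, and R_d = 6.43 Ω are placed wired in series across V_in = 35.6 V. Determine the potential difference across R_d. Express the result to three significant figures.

Total series resistance ΣR = 1.33 + 20.7 + 42.7 + 6.43 = 71.16 Ω.
V = V_in · R/ΣR = 35.6 × 0.09036 = 3.217 V.

V ≈ 3.22 V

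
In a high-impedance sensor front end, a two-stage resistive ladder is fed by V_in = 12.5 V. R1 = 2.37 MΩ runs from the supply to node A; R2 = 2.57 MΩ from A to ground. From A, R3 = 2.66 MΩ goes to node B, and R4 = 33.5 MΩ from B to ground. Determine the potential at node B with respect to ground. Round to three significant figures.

The second stage (R3 + R4 = 36.16 MΩ) loads node A in parallel with R2.
Effective lower resistance at A: R2 ‖ 36.16 = 2.399 MΩ.
V_A = 12.5 × 2.399/(2.37 + 2.399) = 6.289 V.
Then the unloaded second divider: V_B = V_A × R4/(R3+R4) = 6.289 × 0.9264 = 5.826 V.

V_B ≈ 5.83 V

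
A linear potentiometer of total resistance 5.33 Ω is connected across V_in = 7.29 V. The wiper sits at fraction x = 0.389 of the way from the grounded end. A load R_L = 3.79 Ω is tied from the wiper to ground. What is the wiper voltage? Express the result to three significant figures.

V_out ≈ 2.13 V

Lower segment x·R_p = 2.073 Ω; upper segment (1−x)·R_p = 3.257 Ω.
Lower segment in parallel with the load: 2.073 ‖ 3.79 = 1.340 Ω.
V_out = 7.29 × 1.340/(3.257 + 1.340) = 2.125 V.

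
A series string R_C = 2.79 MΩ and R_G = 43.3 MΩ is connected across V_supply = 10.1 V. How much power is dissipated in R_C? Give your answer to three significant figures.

Series current I = V_supply/ΣR = 10.1/46.09 = 0.2191 µA.
P = I²R = 0.04802 × 2.79 = 0.1340 µW.

P ≈ 0.134 µW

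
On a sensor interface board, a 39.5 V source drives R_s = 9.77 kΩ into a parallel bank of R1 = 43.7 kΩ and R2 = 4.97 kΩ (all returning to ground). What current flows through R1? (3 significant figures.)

I ≈ 0.283 mA

Equivalent of the parallel group: R_p = 4.462 kΩ.
V_A = 39.5 × 4.462/14.23 = 12.38 V.
Branch current I = V_A/R1 = 12.38/43.7 = 0.2834 mA.
(Equivalently: I_total = 2.775 mA, then current-divider fraction G_k/ΣG = 0.1021.)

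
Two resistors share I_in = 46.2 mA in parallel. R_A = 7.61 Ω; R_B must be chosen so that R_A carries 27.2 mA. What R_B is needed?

Two-branch current divider: I_A = I_in · R_B/(R_A + R_B).
27.2/46.2 = R_B/(R_A + R_B) → R_B = R_A · (0.5887)/(1 − 0.5887) = 7.61 × 1.432 = 10.89 Ω.

R_B ≈ 10.9 Ω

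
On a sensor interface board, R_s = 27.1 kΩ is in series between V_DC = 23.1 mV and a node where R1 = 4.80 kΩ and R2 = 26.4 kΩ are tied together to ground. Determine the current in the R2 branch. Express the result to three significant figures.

I ≈ 0.114 µA

Combine the parallel branches: R_p = (1/4.80 + 1/26.4)⁻¹ = 4.062 kΩ.
V_A by voltage divider: V_A = 23.1 × 4.062/(27.1 + 4.062) = 3.011 mV.
Branch current I = V_A/R2 = 3.011/26.4 = 0.1140 µA.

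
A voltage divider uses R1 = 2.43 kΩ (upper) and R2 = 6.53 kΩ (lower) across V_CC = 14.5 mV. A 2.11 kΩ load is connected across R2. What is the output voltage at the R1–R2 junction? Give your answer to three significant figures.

V_out ≈ 5.75 mV

The load sits in parallel with R2, giving an effective lower resistance R2' = R2·R_L/(R2+R_L) = 1.595 kΩ.
Then V_out = V_CC · R2'/(R1 + R2') = 14.5 × 1.595/4.025 = 5.745 mV.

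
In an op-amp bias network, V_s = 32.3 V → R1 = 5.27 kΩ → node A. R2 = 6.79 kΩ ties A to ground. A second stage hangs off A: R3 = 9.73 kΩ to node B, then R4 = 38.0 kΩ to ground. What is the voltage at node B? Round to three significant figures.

Looking into the second stage from A: R3 + R4 = 47.73 kΩ appears in parallel with R2.
Effective lower resistance at A: R2 ‖ 47.73 = 5.944 kΩ.
So V_A = 32.3 × 0.5301 = 17.12 V.
Stage 2 is unloaded, so V_B = V_A · R4/(R3+R4) = 17.12 × 38.0/47.73 = 13.63 V.

V_B ≈ 13.6 V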